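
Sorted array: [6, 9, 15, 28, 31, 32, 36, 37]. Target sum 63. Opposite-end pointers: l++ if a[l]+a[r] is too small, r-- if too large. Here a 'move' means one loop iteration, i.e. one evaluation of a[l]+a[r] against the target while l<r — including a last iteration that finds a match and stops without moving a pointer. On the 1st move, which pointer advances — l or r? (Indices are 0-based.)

l

[0,7] 6+37=43 <63 → l++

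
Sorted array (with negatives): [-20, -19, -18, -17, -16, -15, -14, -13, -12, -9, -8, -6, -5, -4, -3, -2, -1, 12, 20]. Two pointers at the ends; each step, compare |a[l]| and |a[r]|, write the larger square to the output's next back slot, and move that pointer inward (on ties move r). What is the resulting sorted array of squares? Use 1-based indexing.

[1,19] |-20|<=|20| out[19]=400 → r--
[1,18] |-20|>|12| out[18]=400 → l++
[2,18] |-19|>|12| out[17]=361 → l++
[3,18] |-18|>|12| out[16]=324 → l++
[4,18] |-17|>|12| out[15]=289 → l++
[5,18] |-16|>|12| out[14]=256 → l++
[6,18] |-15|>|12| out[13]=225 → l++
[7,18] |-14|>|12| out[12]=196 → l++
[8,18] |-13|>|12| out[11]=169 → l++
[9,18] |-12|<=|12| out[10]=144 → r--
[9,17] |-12|>|-1| out[9]=144 → l++
[10,17] |-9|>|-1| out[8]=81 → l++
[11,17] |-8|>|-1| out[7]=64 → l++
[12,17] |-6|>|-1| out[6]=36 → l++
[13,17] |-5|>|-1| out[5]=25 → l++
[14,17] |-4|>|-1| out[4]=16 → l++
[15,17] |-3|>|-1| out[3]=9 → l++
[16,17] |-2|>|-1| out[2]=4 → l++
[17,17] |-1|<=|-1| out[1]=1 → r--

[1, 4, 9, 16, 25, 36, 64, 81, 144, 144, 169, 196, 225, 256, 289, 324, 361, 400, 400]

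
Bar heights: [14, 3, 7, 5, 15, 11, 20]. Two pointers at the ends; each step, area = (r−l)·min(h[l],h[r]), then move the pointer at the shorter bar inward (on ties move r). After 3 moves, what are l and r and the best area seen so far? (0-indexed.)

l=0 r=6: min(14,20)*6=84 best=84 *, l++
l=1 r=6: min(3,20)*5=15 best=84, l++
l=2 r=6: min(7,20)*4=28 best=84, l++

l=3, r=6, best area=84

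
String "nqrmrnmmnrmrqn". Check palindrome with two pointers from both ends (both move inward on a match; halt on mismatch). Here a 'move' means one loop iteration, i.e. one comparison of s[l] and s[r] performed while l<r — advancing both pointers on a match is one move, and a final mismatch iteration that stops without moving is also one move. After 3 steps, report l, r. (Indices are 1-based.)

l=1 r=14: 'n'=='n', l++,r--
l=2 r=13: 'q'=='q', l++,r--
l=3 r=12: 'r'=='r', l++,r--

l=4, r=11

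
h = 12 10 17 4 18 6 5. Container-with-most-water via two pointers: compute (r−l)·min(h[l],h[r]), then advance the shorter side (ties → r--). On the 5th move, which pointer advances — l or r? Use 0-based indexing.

l

l=0 r=6: min(12,5)*6=30 best=30 *, r--
l=0 r=5: min(12,6)*5=30 best=30, r--
l=0 r=4: min(12,18)*4=48 best=48 *, l++
l=1 r=4: min(10,18)*3=30 best=48, l++
l=2 r=4: min(17,18)*2=34 best=48, l++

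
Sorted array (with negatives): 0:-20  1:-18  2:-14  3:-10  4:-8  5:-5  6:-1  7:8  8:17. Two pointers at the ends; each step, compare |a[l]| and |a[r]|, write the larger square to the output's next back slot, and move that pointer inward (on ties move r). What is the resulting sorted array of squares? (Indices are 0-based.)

[1, 25, 64, 64, 100, 196, 289, 324, 400]

[0,8] |-20|>|17| out[8]=400 → l++
[1,8] |-18|>|17| out[7]=324 → l++
[2,8] |-14|<=|17| out[6]=289 → r--
[2,7] |-14|>|8| out[5]=196 → l++
[3,7] |-10|>|8| out[4]=100 → l++
[4,7] |-8|<=|8| out[3]=64 → r--
[4,6] |-8|>|-1| out[2]=64 → l++
[5,6] |-5|>|-1| out[1]=25 → l++
[6,6] |-1|<=|-1| out[0]=1 → r--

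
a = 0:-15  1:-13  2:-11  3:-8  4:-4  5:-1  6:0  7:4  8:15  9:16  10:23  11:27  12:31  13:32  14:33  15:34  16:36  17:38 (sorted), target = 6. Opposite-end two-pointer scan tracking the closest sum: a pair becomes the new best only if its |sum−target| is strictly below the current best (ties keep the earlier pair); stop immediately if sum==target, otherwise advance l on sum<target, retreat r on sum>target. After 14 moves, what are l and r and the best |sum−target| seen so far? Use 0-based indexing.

[0,17] -15+38=23 d=17 * → r--
[0,16] -15+36=21 d=15 * → r--
[0,15] -15+34=19 d=13 * → r--
[0,14] -15+33=18 d=12 * → r--
[0,13] -15+32=17 d=11 * → r--
[0,12] -15+31=16 d=10 * → r--
[0,11] -15+27=12 d=6 * → r--
[0,10] -15+23=8 d=2 * → r--
[0,9] -15+16=1 d=5 → l++
[1,9] -13+16=3 d=3 → l++
[2,9] -11+16=5 d=1 * → l++
[3,9] -8+16=8 d=2 → r--
[3,8] -8+15=7 d=1 → r--
[3,7] -8+4=-4 d=10 → l++

l=4, r=7, best |Δ|=1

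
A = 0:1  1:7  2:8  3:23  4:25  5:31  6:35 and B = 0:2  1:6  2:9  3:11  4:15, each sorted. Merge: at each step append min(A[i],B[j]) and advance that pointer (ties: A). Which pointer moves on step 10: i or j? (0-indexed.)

i

[i=0,j=0] A[i]=1<=B[j]=2 take 1 → i++
[i=1,j=0] A[i]=7>B[j]=2 take 2 → j++
[i=1,j=1] A[i]=7>B[j]=6 take 6 → j++
[i=1,j=2] A[i]=7<=B[j]=9 take 7 → i++
[i=2,j=2] A[i]=8<=B[j]=9 take 8 → i++
[i=3,j=2] A[i]=23>B[j]=9 take 9 → j++
[i=3,j=3] A[i]=23>B[j]=11 take 11 → j++
[i=3,j=4] A[i]=23>B[j]=15 take 15 → j++
[i=3,j=5] B done, take A[i]=23 → i++
[i=4,j=5] B done, take A[i]=25 → i++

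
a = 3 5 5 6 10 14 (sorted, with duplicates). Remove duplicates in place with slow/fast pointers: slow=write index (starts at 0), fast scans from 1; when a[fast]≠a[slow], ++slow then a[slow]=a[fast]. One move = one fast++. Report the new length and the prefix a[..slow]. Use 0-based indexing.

slow=0 fast=1: a[fast]=5≠a[slow]=3 write a[1]=5, slow++,fast++
slow=1 fast=2: a[fast]=5=a[slow] dup, fast++
slow=1 fast=3: a[fast]=6≠a[slow]=5 write a[2]=6, slow++,fast++
slow=2 fast=4: a[fast]=10≠a[slow]=6 write a[3]=10, slow++,fast++
slow=3 fast=5: a[fast]=14≠a[slow]=10 write a[4]=14, slow++,fast++

length 5; prefix = [3, 5, 6, 10, 14]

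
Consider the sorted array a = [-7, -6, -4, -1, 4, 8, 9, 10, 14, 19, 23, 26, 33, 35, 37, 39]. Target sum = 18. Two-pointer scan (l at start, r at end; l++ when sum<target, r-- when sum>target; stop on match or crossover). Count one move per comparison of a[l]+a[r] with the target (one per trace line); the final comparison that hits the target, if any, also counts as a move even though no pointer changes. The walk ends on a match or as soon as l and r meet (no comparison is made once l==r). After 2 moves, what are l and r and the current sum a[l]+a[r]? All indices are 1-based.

l=1, r=14, sum=28

[1,16] -7+39=32 >18 → r--
[1,15] -7+37=30 >18 → r--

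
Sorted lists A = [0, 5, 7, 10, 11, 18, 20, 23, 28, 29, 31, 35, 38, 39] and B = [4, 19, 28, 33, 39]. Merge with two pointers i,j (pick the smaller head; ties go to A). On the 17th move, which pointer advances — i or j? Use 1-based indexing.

i

i=1 j=1: A[i]=0<=B[j]=4 take 0, i++
i=2 j=1: A[i]=5>B[j]=4 take 4, j++
i=2 j=2: A[i]=5<=B[j]=19 take 5, i++
i=3 j=2: A[i]=7<=B[j]=19 take 7, i++
i=4 j=2: A[i]=10<=B[j]=19 take 10, i++
i=5 j=2: A[i]=11<=B[j]=19 take 11, i++
i=6 j=2: A[i]=18<=B[j]=19 take 18, i++
i=7 j=2: A[i]=20>B[j]=19 take 19, j++
i=7 j=3: A[i]=20<=B[j]=28 take 20, i++
i=8 j=3: A[i]=23<=B[j]=28 take 23, i++
i=9 j=3: A[i]=28<=B[j]=28 take 28, i++
i=10 j=3: A[i]=29>B[j]=28 take 28, j++
i=10 j=4: A[i]=29<=B[j]=33 take 29, i++
i=11 j=4: A[i]=31<=B[j]=33 take 31, i++
i=12 j=4: A[i]=35>B[j]=33 take 33, j++
i=12 j=5: A[i]=35<=B[j]=39 take 35, i++
i=13 j=5: A[i]=38<=B[j]=39 take 38, i++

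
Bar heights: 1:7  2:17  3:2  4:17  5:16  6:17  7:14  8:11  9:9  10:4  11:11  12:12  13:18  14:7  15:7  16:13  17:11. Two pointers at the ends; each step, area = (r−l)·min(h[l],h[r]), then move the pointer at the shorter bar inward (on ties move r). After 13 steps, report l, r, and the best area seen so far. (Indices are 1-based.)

l=10, r=13, best area=187

l=1 r=17: min(7,11)*16=112 best=112 *, l++
l=2 r=17: min(17,11)*15=165 best=165 *, r--
l=2 r=16: min(17,13)*14=182 best=182 *, r--
l=2 r=15: min(17,7)*13=91 best=182, r--
l=2 r=14: min(17,7)*12=84 best=182, r--
l=2 r=13: min(17,18)*11=187 best=187 *, l++
l=3 r=13: min(2,18)*10=20 best=187, l++
l=4 r=13: min(17,18)*9=153 best=187, l++
l=5 r=13: min(16,18)*8=128 best=187, l++
l=6 r=13: min(17,18)*7=119 best=187, l++
l=7 r=13: min(14,18)*6=84 best=187, l++
l=8 r=13: min(11,18)*5=55 best=187, l++
l=9 r=13: min(9,18)*4=36 best=187, l++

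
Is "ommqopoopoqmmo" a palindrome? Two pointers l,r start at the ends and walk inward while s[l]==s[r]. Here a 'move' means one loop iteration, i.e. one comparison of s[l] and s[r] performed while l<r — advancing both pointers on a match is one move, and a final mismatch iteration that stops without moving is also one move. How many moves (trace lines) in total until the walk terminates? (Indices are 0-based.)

7 moves

l=0 r=13: 'o'=='o', l++,r--
l=1 r=12: 'm'=='m', l++,r--
l=2 r=11: 'm'=='m', l++,r--
l=3 r=10: 'q'=='q', l++,r--
l=4 r=9: 'o'=='o', l++,r--
l=5 r=8: 'p'=='p', l++,r--
l=6 r=7: 'o'=='o', l++,r--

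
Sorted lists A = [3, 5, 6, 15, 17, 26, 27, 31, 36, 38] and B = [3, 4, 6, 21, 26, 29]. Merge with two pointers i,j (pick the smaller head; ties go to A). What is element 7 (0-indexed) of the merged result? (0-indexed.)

[i=0,j=0] A[i]=3<=B[j]=3 take 3 → i++
[i=1,j=0] A[i]=5>B[j]=3 take 3 → j++
[i=1,j=1] A[i]=5>B[j]=4 take 4 → j++
[i=1,j=2] A[i]=5<=B[j]=6 take 5 → i++
[i=2,j=2] A[i]=6<=B[j]=6 take 6 → i++
[i=3,j=2] A[i]=15>B[j]=6 take 6 → j++
[i=3,j=3] A[i]=15<=B[j]=21 take 15 → i++
[i=4,j=3] A[i]=17<=B[j]=21 take 17 → i++
[i=5,j=3] A[i]=26>B[j]=21 take 21 → j++
[i=5,j=4] A[i]=26<=B[j]=26 take 26 → i++
[i=6,j=4] A[i]=27>B[j]=26 take 26 → j++
[i=6,j=5] A[i]=27<=B[j]=29 take 27 → i++
[i=7,j=5] A[i]=31>B[j]=29 take 29 → j++
[i=7,j=6] B done, take A[i]=31 → i++
[i=8,j=6] B done, take A[i]=36 → i++
[i=9,j=6] B done, take A[i]=38 → i++

merged[7] = 17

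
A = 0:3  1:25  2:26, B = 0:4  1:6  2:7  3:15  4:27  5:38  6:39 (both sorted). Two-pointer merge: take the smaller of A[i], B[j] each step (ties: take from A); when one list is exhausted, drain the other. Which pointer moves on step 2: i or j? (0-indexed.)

i=0 j=0: A[i]=3<=B[j]=4 take 3, i++
i=1 j=0: A[i]=25>B[j]=4 take 4, j++

j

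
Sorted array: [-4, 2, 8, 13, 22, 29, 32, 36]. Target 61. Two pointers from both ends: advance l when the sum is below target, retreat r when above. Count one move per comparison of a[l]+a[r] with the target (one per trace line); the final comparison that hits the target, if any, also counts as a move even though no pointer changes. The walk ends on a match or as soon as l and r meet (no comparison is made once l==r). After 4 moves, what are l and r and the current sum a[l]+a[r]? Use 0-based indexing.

l=4, r=7, sum=58

l=0 r=7: -4+36=32 <61, l++
l=1 r=7: 2+36=38 <61, l++
l=2 r=7: 8+36=44 <61, l++
l=3 r=7: 13+36=49 <61, l++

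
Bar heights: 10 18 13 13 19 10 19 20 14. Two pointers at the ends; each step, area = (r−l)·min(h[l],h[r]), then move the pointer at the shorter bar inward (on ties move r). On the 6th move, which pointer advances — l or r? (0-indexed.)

[0,8] min(10,14)*8=80 best=80 * → l++
[1,8] min(18,14)*7=98 best=98 * → r--
[1,7] min(18,20)*6=108 best=108 * → l++
[2,7] min(13,20)*5=65 best=108 → l++
[3,7] min(13,20)*4=52 best=108 → l++
[4,7] min(19,20)*3=57 best=108 → l++

l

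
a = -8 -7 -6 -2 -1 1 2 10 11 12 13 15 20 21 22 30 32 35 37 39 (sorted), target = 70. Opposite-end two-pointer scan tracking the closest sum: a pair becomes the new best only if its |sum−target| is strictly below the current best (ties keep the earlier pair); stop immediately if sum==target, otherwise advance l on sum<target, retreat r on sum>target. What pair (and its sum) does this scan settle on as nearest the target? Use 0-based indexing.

[0,19] -8+39=31 d=39 * → l++
[1,19] -7+39=32 d=38 * → l++
[2,19] -6+39=33 d=37 * → l++
[3,19] -2+39=37 d=33 * → l++
[4,19] -1+39=38 d=32 * → l++
[5,19] 1+39=40 d=30 * → l++
[6,19] 2+39=41 d=29 * → l++
[7,19] 10+39=49 d=21 * → l++
[8,19] 11+39=50 d=20 * → l++
[9,19] 12+39=51 d=19 * → l++
[10,19] 13+39=52 d=18 * → l++
[11,19] 15+39=54 d=16 * → l++
[12,19] 20+39=59 d=11 * → l++
[13,19] 21+39=60 d=10 * → l++
[14,19] 22+39=61 d=9 * → l++
[15,19] 30+39=69 d=1 * → l++
[16,19] 32+39=71 d=1 → r--
[16,18] 32+37=69 d=1 → l++
[17,18] 35+37=72 d=2 → r--

pair (30, 39) with sum 69 (|Δ|=1)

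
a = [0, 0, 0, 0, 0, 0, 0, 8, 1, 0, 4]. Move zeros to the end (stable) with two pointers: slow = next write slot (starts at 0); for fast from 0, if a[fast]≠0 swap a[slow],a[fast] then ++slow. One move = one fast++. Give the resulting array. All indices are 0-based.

slow=0 fast=0: a[fast]=0, fast++
slow=0 fast=1: a[fast]=0, fast++
slow=0 fast=2: a[fast]=0, fast++
slow=0 fast=3: a[fast]=0, fast++
slow=0 fast=4: a[fast]=0, fast++
slow=0 fast=5: a[fast]=0, fast++
slow=0 fast=6: a[fast]=0, fast++
slow=0 fast=7: a[fast]=8≠0 swap→a[0]=8, slow++,fast++
slow=1 fast=8: a[fast]=1≠0 swap→a[1]=1, slow++,fast++
slow=2 fast=9: a[fast]=0, fast++
slow=2 fast=10: a[fast]=4≠0 swap→a[2]=4, slow++,fast++

[8, 1, 4, 0, 0, 0, 0, 0, 0, 0, 0]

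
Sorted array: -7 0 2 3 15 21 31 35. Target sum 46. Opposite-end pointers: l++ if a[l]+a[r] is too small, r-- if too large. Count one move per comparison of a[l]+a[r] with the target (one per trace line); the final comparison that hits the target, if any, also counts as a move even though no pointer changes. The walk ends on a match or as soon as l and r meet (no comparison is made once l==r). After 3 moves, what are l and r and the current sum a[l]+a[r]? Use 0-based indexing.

l=3, r=7, sum=38

l=0 r=7: -7+35=28 <46, l++
l=1 r=7: 0+35=35 <46, l++
l=2 r=7: 2+35=37 <46, l++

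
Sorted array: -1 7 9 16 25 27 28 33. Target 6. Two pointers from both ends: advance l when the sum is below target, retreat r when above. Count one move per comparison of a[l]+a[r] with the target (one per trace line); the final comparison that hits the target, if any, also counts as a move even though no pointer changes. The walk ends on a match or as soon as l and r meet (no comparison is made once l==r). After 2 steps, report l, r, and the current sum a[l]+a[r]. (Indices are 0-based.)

l=0, r=5, sum=26

[0,7] -1+33=32 >6 → r--
[0,6] -1+28=27 >6 → r--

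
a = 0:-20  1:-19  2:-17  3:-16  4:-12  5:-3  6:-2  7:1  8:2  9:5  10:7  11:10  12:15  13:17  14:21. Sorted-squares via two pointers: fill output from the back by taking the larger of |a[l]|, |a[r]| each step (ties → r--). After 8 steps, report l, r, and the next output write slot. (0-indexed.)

[0,14] |-20|<=|21| out[14]=441 → r--
[0,13] |-20|>|17| out[13]=400 → l++
[1,13] |-19|>|17| out[12]=361 → l++
[2,13] |-17|<=|17| out[11]=289 → r--
[2,12] |-17|>|15| out[10]=289 → l++
[3,12] |-16|>|15| out[9]=256 → l++
[4,12] |-12|<=|15| out[8]=225 → r--
[4,11] |-12|>|10| out[7]=144 → l++

l=5, r=11, next write slot=6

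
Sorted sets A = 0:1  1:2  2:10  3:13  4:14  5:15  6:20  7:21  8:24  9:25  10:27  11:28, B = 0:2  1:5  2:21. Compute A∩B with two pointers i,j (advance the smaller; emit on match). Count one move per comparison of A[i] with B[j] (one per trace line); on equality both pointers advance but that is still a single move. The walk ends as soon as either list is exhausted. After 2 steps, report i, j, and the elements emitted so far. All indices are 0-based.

i=0 j=0: 1<2, i++
i=1 j=0: 2==2 emit, i++,j++

i=2, j=1, emitted=[2]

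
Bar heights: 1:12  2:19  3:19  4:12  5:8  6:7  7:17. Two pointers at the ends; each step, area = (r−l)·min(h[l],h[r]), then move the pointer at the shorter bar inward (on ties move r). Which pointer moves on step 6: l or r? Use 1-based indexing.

[1,7] min(12,17)*6=72 best=72 * → l++
[2,7] min(19,17)*5=85 best=85 * → r--
[2,6] min(19,7)*4=28 best=85 → r--
[2,5] min(19,8)*3=24 best=85 → r--
[2,4] min(19,12)*2=24 best=85 → r--
[2,3] min(19,19)*1=19 best=85 → r--

r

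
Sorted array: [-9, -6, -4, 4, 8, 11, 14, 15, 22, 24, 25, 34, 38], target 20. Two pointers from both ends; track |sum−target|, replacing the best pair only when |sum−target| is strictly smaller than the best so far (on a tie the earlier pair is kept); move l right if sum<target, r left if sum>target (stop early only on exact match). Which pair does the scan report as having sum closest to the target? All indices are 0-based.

l=0 r=12: -9+38=29 d=9 *, r--
l=0 r=11: -9+34=25 d=5 *, r--
l=0 r=10: -9+25=16 d=4 *, l++
l=1 r=10: -6+25=19 d=1 *, l++
l=2 r=10: -4+25=21 d=1, r--
l=2 r=9: -4+24=20 d=0 *, stop

pair (-4, 24) with sum 20 (|Δ|=0)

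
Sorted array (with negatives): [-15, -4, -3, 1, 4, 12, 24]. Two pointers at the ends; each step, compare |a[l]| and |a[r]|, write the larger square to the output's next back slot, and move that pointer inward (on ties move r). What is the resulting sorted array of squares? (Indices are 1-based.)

[1, 9, 16, 16, 144, 225, 576]

[1,7] |-15|<=|24| out[7]=576 → r--
[1,6] |-15|>|12| out[6]=225 → l++
[2,6] |-4|<=|12| out[5]=144 → r--
[2,5] |-4|<=|4| out[4]=16 → r--
[2,4] |-4|>|1| out[3]=16 → l++
[3,4] |-3|>|1| out[2]=9 → l++
[4,4] |1|<=|1| out[1]=1 → r--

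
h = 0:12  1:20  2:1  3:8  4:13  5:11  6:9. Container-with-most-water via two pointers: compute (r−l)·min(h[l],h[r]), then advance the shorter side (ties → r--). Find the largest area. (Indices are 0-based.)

max area = 55

l=0 r=6: min(12,9)*6=54 best=54 *, r--
l=0 r=5: min(12,11)*5=55 best=55 *, r--
l=0 r=4: min(12,13)*4=48 best=55, l++
l=1 r=4: min(20,13)*3=39 best=55, r--
l=1 r=3: min(20,8)*2=16 best=55, r--
l=1 r=2: min(20,1)*1=1 best=55, r--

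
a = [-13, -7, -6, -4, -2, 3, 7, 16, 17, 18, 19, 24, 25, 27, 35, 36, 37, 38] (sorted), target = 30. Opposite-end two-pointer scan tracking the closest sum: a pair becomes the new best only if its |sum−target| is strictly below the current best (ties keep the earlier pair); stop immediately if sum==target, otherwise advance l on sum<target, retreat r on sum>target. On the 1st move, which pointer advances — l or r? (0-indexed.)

l=0 r=17: -13+38=25 d=5 *, l++

l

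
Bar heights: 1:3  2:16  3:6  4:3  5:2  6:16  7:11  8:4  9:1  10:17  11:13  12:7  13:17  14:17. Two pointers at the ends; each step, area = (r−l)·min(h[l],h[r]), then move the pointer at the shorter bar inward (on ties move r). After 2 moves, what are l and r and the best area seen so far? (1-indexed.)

l=3, r=14, best area=192

l=1 r=14: min(3,17)*13=39 best=39 *, l++
l=2 r=14: min(16,17)*12=192 best=192 *, l++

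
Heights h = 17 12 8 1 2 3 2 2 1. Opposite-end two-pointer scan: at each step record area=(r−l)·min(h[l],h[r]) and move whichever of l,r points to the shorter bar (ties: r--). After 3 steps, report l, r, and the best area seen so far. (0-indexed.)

[0,8] min(17,1)*8=8 best=8 * → r--
[0,7] min(17,2)*7=14 best=14 * → r--
[0,6] min(17,2)*6=12 best=14 → r--

l=0, r=5, best area=14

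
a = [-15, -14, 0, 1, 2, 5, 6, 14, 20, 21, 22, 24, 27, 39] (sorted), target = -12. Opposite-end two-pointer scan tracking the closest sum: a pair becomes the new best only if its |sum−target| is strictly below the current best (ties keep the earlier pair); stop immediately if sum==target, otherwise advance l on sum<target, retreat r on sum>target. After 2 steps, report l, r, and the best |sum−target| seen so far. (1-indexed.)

l=1, r=12, best |Δ|=24

[1,14] -15+39=24 d=36 * → r--
[1,13] -15+27=12 d=24 * → r--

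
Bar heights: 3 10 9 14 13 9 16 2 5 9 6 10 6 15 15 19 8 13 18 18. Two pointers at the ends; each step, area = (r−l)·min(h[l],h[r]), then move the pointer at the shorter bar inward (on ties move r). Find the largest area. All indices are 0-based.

max area = 224

[0,19] min(3,18)*19=57 best=57 * → l++
[1,19] min(10,18)*18=180 best=180 * → l++
[2,19] min(9,18)*17=153 best=180 → l++
[3,19] min(14,18)*16=224 best=224 * → l++
[4,19] min(13,18)*15=195 best=224 → l++
[5,19] min(9,18)*14=126 best=224 → l++
[6,19] min(16,18)*13=208 best=224 → l++
[7,19] min(2,18)*12=24 best=224 → l++
[8,19] min(5,18)*11=55 best=224 → l++
[9,19] min(9,18)*10=90 best=224 → l++
[10,19] min(6,18)*9=54 best=224 → l++
[11,19] min(10,18)*8=80 best=224 → l++
[12,19] min(6,18)*7=42 best=224 → l++
[13,19] min(15,18)*6=90 best=224 → l++
[14,19] min(15,18)*5=75 best=224 → l++
[15,19] min(19,18)*4=72 best=224 → r--
[15,18] min(19,18)*3=54 best=224 → r--
[15,17] min(19,13)*2=26 best=224 → r--
[15,16] min(19,8)*1=8 best=224 → r--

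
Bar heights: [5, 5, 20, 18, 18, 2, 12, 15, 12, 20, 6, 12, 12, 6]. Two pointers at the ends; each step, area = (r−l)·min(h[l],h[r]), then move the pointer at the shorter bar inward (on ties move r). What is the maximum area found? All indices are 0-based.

[0,13] min(5,6)*13=65 best=65 * → l++
[1,13] min(5,6)*12=60 best=65 → l++
[2,13] min(20,6)*11=66 best=66 * → r--
[2,12] min(20,12)*10=120 best=120 * → r--
[2,11] min(20,12)*9=108 best=120 → r--
[2,10] min(20,6)*8=48 best=120 → r--
[2,9] min(20,20)*7=140 best=140 * → r--
[2,8] min(20,12)*6=72 best=140 → r--
[2,7] min(20,15)*5=75 best=140 → r--
[2,6] min(20,12)*4=48 best=140 → r--
[2,5] min(20,2)*3=6 best=140 → r--
[2,4] min(20,18)*2=36 best=140 → r--
[2,3] min(20,18)*1=18 best=140 → r--

max area = 140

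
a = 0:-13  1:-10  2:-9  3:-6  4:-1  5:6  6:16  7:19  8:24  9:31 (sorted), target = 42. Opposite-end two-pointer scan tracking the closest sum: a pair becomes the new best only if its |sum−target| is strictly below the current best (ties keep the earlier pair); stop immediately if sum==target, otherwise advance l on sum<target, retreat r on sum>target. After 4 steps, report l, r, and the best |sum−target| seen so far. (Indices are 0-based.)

l=0 r=9: -13+31=18 d=24 *, l++
l=1 r=9: -10+31=21 d=21 *, l++
l=2 r=9: -9+31=22 d=20 *, l++
l=3 r=9: -6+31=25 d=17 *, l++

l=4, r=9, best |Δ|=17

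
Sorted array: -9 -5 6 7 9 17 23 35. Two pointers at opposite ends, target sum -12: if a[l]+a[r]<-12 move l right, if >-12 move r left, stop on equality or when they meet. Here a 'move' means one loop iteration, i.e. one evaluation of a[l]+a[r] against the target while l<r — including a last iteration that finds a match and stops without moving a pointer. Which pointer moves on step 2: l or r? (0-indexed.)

r

l=0 r=7: -9+35=26 >-12, r--
l=0 r=6: -9+23=14 >-12, r--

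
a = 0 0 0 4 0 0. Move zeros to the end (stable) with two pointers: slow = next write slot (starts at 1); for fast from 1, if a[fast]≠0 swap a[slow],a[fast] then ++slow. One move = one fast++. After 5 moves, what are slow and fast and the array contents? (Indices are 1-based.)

slow=2, fast=6, a=[4, 0, 0, 0, 0, 0]

slow=1 fast=1: a[fast]=0, fast++
slow=1 fast=2: a[fast]=0, fast++
slow=1 fast=3: a[fast]=0, fast++
slow=1 fast=4: a[fast]=4≠0 swap→a[1]=4, slow++,fast++
slow=2 fast=5: a[fast]=0, fast++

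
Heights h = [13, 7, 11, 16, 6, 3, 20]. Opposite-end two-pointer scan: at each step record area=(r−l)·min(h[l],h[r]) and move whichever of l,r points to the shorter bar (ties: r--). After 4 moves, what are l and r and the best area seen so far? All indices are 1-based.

l=5, r=7, best area=78

[1,7] min(13,20)*6=78 best=78 * → l++
[2,7] min(7,20)*5=35 best=78 → l++
[3,7] min(11,20)*4=44 best=78 → l++
[4,7] min(16,20)*3=48 best=78 → l++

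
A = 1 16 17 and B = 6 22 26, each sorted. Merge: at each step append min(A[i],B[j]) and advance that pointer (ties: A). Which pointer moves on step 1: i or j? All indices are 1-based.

i

[i=1,j=1] A[i]=1<=B[j]=6 take 1 → i++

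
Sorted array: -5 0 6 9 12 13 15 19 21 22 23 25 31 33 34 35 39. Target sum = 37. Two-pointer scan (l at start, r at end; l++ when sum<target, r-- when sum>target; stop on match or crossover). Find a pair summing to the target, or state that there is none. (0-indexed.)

l=0 r=16: -5+39=34 <37, l++
l=1 r=16: 0+39=39 >37, r--
l=1 r=15: 0+35=35 <37, l++
l=2 r=15: 6+35=41 >37, r--
l=2 r=14: 6+34=40 >37, r--
l=2 r=13: 6+33=39 >37, r--
l=2 r=12: 6+31=37, found

(6, 31)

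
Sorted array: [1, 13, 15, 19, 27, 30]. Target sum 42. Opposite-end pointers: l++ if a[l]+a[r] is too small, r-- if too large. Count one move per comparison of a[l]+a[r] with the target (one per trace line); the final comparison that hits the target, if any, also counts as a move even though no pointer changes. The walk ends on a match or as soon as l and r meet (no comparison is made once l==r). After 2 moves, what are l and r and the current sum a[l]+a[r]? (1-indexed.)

[1,6] 1+30=31 <42 → l++
[2,6] 13+30=43 >42 → r--

l=2, r=5, sum=40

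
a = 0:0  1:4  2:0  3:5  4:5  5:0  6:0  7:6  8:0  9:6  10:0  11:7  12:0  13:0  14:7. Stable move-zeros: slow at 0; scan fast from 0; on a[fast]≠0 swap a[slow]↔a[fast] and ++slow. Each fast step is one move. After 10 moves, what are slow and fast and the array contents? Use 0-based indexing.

(s=0,f=0) a[fast]=0 → fast++
(s=0,f=1) a[fast]=4≠0 swap→a[0]=4 → slow++,fast++
(s=1,f=2) a[fast]=0 → fast++
(s=1,f=3) a[fast]=5≠0 swap→a[1]=5 → slow++,fast++
(s=2,f=4) a[fast]=5≠0 swap→a[2]=5 → slow++,fast++
(s=3,f=5) a[fast]=0 → fast++
(s=3,f=6) a[fast]=0 → fast++
(s=3,f=7) a[fast]=6≠0 swap→a[3]=6 → slow++,fast++
(s=4,f=8) a[fast]=0 → fast++
(s=4,f=9) a[fast]=6≠0 swap→a[4]=6 → slow++,fast++

slow=5, fast=10, a=[4, 5, 5, 6, 6, 0, 0, 0, 0, 0, 0, 7, 0, 0, 7]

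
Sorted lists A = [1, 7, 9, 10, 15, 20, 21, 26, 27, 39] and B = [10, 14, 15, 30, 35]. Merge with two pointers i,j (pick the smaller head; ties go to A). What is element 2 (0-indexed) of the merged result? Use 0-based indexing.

i=0 j=0: A[i]=1<=B[j]=10 take 1, i++
i=1 j=0: A[i]=7<=B[j]=10 take 7, i++
i=2 j=0: A[i]=9<=B[j]=10 take 9, i++
i=3 j=0: A[i]=10<=B[j]=10 take 10, i++
i=4 j=0: A[i]=15>B[j]=10 take 10, j++
i=4 j=1: A[i]=15>B[j]=14 take 14, j++
i=4 j=2: A[i]=15<=B[j]=15 take 15, i++
i=5 j=2: A[i]=20>B[j]=15 take 15, j++
i=5 j=3: A[i]=20<=B[j]=30 take 20, i++
i=6 j=3: A[i]=21<=B[j]=30 take 21, i++
i=7 j=3: A[i]=26<=B[j]=30 take 26, i++
i=8 j=3: A[i]=27<=B[j]=30 take 27, i++
i=9 j=3: A[i]=39>B[j]=30 take 30, j++
i=9 j=4: A[i]=39>B[j]=35 take 35, j++
i=9 j=5: B done, take A[i]=39, i++

merged[2] = 9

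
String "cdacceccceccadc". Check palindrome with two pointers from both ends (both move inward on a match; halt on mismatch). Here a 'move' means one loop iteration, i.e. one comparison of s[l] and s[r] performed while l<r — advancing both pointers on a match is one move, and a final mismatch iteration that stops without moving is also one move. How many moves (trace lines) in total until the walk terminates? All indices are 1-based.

[1,15] 'c'=='c' → l++,r--
[2,14] 'd'=='d' → l++,r--
[3,13] 'a'=='a' → l++,r--
[4,12] 'c'=='c' → l++,r--
[5,11] 'c'=='c' → l++,r--
[6,10] 'e'=='e' → l++,r--
[7,9] 'c'=='c' → l++,r--

7 moves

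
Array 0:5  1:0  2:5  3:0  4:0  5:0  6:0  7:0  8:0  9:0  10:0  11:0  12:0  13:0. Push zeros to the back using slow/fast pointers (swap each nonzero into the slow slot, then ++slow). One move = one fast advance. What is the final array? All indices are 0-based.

(s=0,f=0) a[fast]=5≠0 swap→a[0]=5 → slow++,fast++
(s=1,f=1) a[fast]=0 → fast++
(s=1,f=2) a[fast]=5≠0 swap→a[1]=5 → slow++,fast++
(s=2,f=3) a[fast]=0 → fast++
(s=2,f=4) a[fast]=0 → fast++
(s=2,f=5) a[fast]=0 → fast++
(s=2,f=6) a[fast]=0 → fast++
(s=2,f=7) a[fast]=0 → fast++
(s=2,f=8) a[fast]=0 → fast++
(s=2,f=9) a[fast]=0 → fast++
(s=2,f=10) a[fast]=0 → fast++
(s=2,f=11) a[fast]=0 → fast++
(s=2,f=12) a[fast]=0 → fast++
(s=2,f=13) a[fast]=0 → fast++

[5, 5, 0, 0, 0, 0, 0, 0, 0, 0, 0, 0, 0, 0]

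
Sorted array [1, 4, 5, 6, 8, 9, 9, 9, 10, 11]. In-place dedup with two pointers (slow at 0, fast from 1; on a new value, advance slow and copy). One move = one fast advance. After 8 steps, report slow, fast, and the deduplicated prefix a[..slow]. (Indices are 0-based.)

(s=0,f=1) a[fast]=4≠a[slow]=1 write a[1]=4 → slow++,fast++
(s=1,f=2) a[fast]=5≠a[slow]=4 write a[2]=5 → slow++,fast++
(s=2,f=3) a[fast]=6≠a[slow]=5 write a[3]=6 → slow++,fast++
(s=3,f=4) a[fast]=8≠a[slow]=6 write a[4]=8 → slow++,fast++
(s=4,f=5) a[fast]=9≠a[slow]=8 write a[5]=9 → slow++,fast++
(s=5,f=6) a[fast]=9=a[slow] dup → fast++
(s=5,f=7) a[fast]=9=a[slow] dup → fast++
(s=5,f=8) a[fast]=10≠a[slow]=9 write a[6]=10 → slow++,fast++

slow=6, fast=9, prefix=[1, 4, 5, 6, 8, 9, 10]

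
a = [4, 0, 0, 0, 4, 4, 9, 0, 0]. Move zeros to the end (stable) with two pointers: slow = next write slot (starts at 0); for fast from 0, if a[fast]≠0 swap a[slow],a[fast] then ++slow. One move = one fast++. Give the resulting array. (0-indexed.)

[4, 4, 4, 9, 0, 0, 0, 0, 0]

(s=0,f=0) a[fast]=4≠0 swap→a[0]=4 → slow++,fast++
(s=1,f=1) a[fast]=0 → fast++
(s=1,f=2) a[fast]=0 → fast++
(s=1,f=3) a[fast]=0 → fast++
(s=1,f=4) a[fast]=4≠0 swap→a[1]=4 → slow++,fast++
(s=2,f=5) a[fast]=4≠0 swap→a[2]=4 → slow++,fast++
(s=3,f=6) a[fast]=9≠0 swap→a[3]=9 → slow++,fast++
(s=4,f=7) a[fast]=0 → fast++
(s=4,f=8) a[fast]=0 → fast++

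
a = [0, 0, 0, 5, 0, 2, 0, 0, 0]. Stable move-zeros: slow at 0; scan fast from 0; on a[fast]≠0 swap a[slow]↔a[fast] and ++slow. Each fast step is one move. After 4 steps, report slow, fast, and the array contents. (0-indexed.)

slow=0 fast=0: a[fast]=0, fast++
slow=0 fast=1: a[fast]=0, fast++
slow=0 fast=2: a[fast]=0, fast++
slow=0 fast=3: a[fast]=5≠0 swap→a[0]=5, slow++,fast++

slow=1, fast=4, a=[5, 0, 0, 0, 0, 2, 0, 0, 0]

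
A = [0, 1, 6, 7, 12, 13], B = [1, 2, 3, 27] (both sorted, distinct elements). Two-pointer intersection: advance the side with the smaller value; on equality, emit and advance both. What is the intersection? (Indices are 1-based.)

intersection = [1]

i=1 j=1: 0<1, i++
i=2 j=1: 1==1 emit, i++,j++
i=3 j=2: 6>2, j++
i=3 j=3: 6>3, j++
i=3 j=4: 6<27, i++
i=4 j=4: 7<27, i++
i=5 j=4: 12<27, i++
i=6 j=4: 13<27, i++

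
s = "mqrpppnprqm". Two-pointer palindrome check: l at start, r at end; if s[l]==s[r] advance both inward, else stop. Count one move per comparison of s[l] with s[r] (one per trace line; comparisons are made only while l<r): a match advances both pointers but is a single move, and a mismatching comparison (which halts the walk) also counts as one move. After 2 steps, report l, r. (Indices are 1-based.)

l=3, r=9

l=1 r=11: 'm'=='m', l++,r--
l=2 r=10: 'q'=='q', l++,r--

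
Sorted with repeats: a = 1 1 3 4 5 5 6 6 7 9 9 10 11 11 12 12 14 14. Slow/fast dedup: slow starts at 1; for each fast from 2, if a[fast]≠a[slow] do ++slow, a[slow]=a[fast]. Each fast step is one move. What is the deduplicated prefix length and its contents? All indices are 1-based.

length 11; prefix = [1, 3, 4, 5, 6, 7, 9, 10, 11, 12, 14]

(s=1,f=2) a[fast]=1=a[slow] dup → fast++
(s=1,f=3) a[fast]=3≠a[slow]=1 write a[2]=3 → slow++,fast++
(s=2,f=4) a[fast]=4≠a[slow]=3 write a[3]=4 → slow++,fast++
(s=3,f=5) a[fast]=5≠a[slow]=4 write a[4]=5 → slow++,fast++
(s=4,f=6) a[fast]=5=a[slow] dup → fast++
(s=4,f=7) a[fast]=6≠a[slow]=5 write a[5]=6 → slow++,fast++
(s=5,f=8) a[fast]=6=a[slow] dup → fast++
(s=5,f=9) a[fast]=7≠a[slow]=6 write a[6]=7 → slow++,fast++
(s=6,f=10) a[fast]=9≠a[slow]=7 write a[7]=9 → slow++,fast++
(s=7,f=11) a[fast]=9=a[slow] dup → fast++
(s=7,f=12) a[fast]=10≠a[slow]=9 write a[8]=10 → slow++,fast++
(s=8,f=13) a[fast]=11≠a[slow]=10 write a[9]=11 → slow++,fast++
(s=9,f=14) a[fast]=11=a[slow] dup → fast++
(s=9,f=15) a[fast]=12≠a[slow]=11 write a[10]=12 → slow++,fast++
(s=10,f=16) a[fast]=12=a[slow] dup → fast++
(s=10,f=17) a[fast]=14≠a[slow]=12 write a[11]=14 → slow++,fast++
(s=11,f=18) a[fast]=14=a[slow] dup → fast++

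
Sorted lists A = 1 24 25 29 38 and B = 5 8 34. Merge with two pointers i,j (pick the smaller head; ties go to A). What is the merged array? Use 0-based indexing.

[1, 5, 8, 24, 25, 29, 34, 38]

[i=0,j=0] A[i]=1<=B[j]=5 take 1 → i++
[i=1,j=0] A[i]=24>B[j]=5 take 5 → j++
[i=1,j=1] A[i]=24>B[j]=8 take 8 → j++
[i=1,j=2] A[i]=24<=B[j]=34 take 24 → i++
[i=2,j=2] A[i]=25<=B[j]=34 take 25 → i++
[i=3,j=2] A[i]=29<=B[j]=34 take 29 → i++
[i=4,j=2] A[i]=38>B[j]=34 take 34 → j++
[i=4,j=3] B done, take A[i]=38 → i++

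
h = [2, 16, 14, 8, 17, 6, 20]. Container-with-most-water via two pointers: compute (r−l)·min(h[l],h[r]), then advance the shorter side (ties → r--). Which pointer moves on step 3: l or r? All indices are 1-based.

l

l=1 r=7: min(2,20)*6=12 best=12 *, l++
l=2 r=7: min(16,20)*5=80 best=80 *, l++
l=3 r=7: min(14,20)*4=56 best=80, l++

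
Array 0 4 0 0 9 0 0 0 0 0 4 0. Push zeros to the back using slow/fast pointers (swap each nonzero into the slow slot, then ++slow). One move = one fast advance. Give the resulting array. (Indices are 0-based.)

[4, 9, 4, 0, 0, 0, 0, 0, 0, 0, 0, 0]

slow=0 fast=0: a[fast]=0, fast++
slow=0 fast=1: a[fast]=4≠0 swap→a[0]=4, slow++,fast++
slow=1 fast=2: a[fast]=0, fast++
slow=1 fast=3: a[fast]=0, fast++
slow=1 fast=4: a[fast]=9≠0 swap→a[1]=9, slow++,fast++
slow=2 fast=5: a[fast]=0, fast++
slow=2 fast=6: a[fast]=0, fast++
slow=2 fast=7: a[fast]=0, fast++
slow=2 fast=8: a[fast]=0, fast++
slow=2 fast=9: a[fast]=0, fast++
slow=2 fast=10: a[fast]=4≠0 swap→a[2]=4, slow++,fast++
slow=3 fast=11: a[fast]=0, fast++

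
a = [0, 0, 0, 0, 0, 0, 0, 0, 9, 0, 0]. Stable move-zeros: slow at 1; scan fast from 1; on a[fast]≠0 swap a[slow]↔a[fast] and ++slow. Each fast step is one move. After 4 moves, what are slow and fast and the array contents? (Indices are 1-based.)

(s=1,f=1) a[fast]=0 → fast++
(s=1,f=2) a[fast]=0 → fast++
(s=1,f=3) a[fast]=0 → fast++
(s=1,f=4) a[fast]=0 → fast++

slow=1, fast=5, a=[0, 0, 0, 0, 0, 0, 0, 0, 9, 0, 0]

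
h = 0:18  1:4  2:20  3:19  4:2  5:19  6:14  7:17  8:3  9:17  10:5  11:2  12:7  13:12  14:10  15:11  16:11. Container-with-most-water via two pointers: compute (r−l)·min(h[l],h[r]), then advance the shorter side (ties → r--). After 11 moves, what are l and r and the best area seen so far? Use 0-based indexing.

l=0, r=5, best area=176

[0,16] min(18,11)*16=176 best=176 * → r--
[0,15] min(18,11)*15=165 best=176 → r--
[0,14] min(18,10)*14=140 best=176 → r--
[0,13] min(18,12)*13=156 best=176 → r--
[0,12] min(18,7)*12=84 best=176 → r--
[0,11] min(18,2)*11=22 best=176 → r--
[0,10] min(18,5)*10=50 best=176 → r--
[0,9] min(18,17)*9=153 best=176 → r--
[0,8] min(18,3)*8=24 best=176 → r--
[0,7] min(18,17)*7=119 best=176 → r--
[0,6] min(18,14)*6=84 best=176 → r--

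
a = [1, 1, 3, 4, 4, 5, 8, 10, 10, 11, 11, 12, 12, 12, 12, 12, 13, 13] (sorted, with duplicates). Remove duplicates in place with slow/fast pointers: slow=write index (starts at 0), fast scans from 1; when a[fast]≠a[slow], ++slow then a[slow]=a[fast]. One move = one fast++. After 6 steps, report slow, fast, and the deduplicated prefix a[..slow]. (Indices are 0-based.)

(s=0,f=1) a[fast]=1=a[slow] dup → fast++
(s=0,f=2) a[fast]=3≠a[slow]=1 write a[1]=3 → slow++,fast++
(s=1,f=3) a[fast]=4≠a[slow]=3 write a[2]=4 → slow++,fast++
(s=2,f=4) a[fast]=4=a[slow] dup → fast++
(s=2,f=5) a[fast]=5≠a[slow]=4 write a[3]=5 → slow++,fast++
(s=3,f=6) a[fast]=8≠a[slow]=5 write a[4]=8 → slow++,fast++

slow=4, fast=7, prefix=[1, 3, 4, 5, 8]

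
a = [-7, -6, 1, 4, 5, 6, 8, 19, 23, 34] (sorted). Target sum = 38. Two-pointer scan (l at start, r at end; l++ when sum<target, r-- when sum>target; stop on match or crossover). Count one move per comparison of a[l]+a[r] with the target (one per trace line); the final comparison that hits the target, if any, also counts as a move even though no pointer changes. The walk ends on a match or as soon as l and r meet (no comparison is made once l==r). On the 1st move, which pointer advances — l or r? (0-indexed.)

[0,9] -7+34=27 <38 → l++

l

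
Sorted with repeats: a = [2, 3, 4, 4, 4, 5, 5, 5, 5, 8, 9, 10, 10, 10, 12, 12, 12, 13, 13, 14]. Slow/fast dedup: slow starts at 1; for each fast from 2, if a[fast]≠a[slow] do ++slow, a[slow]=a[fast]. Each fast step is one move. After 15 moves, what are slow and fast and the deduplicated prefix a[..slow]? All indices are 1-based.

slow=8, fast=17, prefix=[2, 3, 4, 5, 8, 9, 10, 12]

(s=1,f=2) a[fast]=3≠a[slow]=2 write a[2]=3 → slow++,fast++
(s=2,f=3) a[fast]=4≠a[slow]=3 write a[3]=4 → slow++,fast++
(s=3,f=4) a[fast]=4=a[slow] dup → fast++
(s=3,f=5) a[fast]=4=a[slow] dup → fast++
(s=3,f=6) a[fast]=5≠a[slow]=4 write a[4]=5 → slow++,fast++
(s=4,f=7) a[fast]=5=a[slow] dup → fast++
(s=4,f=8) a[fast]=5=a[slow] dup → fast++
(s=4,f=9) a[fast]=5=a[slow] dup → fast++
(s=4,f=10) a[fast]=8≠a[slow]=5 write a[5]=8 → slow++,fast++
(s=5,f=11) a[fast]=9≠a[slow]=8 write a[6]=9 → slow++,fast++
(s=6,f=12) a[fast]=10≠a[slow]=9 write a[7]=10 → slow++,fast++
(s=7,f=13) a[fast]=10=a[slow] dup → fast++
(s=7,f=14) a[fast]=10=a[slow] dup → fast++
(s=7,f=15) a[fast]=12≠a[slow]=10 write a[8]=12 → slow++,fast++
(s=8,f=16) a[fast]=12=a[slow] dup → fast++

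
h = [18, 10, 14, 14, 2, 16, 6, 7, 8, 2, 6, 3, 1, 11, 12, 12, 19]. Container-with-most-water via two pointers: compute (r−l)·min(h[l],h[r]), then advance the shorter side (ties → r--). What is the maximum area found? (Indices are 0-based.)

l=0 r=16: min(18,19)*16=288 best=288 *, l++
l=1 r=16: min(10,19)*15=150 best=288, l++
l=2 r=16: min(14,19)*14=196 best=288, l++
l=3 r=16: min(14,19)*13=182 best=288, l++
l=4 r=16: min(2,19)*12=24 best=288, l++
l=5 r=16: min(16,19)*11=176 best=288, l++
l=6 r=16: min(6,19)*10=60 best=288, l++
l=7 r=16: min(7,19)*9=63 best=288, l++
l=8 r=16: min(8,19)*8=64 best=288, l++
l=9 r=16: min(2,19)*7=14 best=288, l++
l=10 r=16: min(6,19)*6=36 best=288, l++
l=11 r=16: min(3,19)*5=15 best=288, l++
l=12 r=16: min(1,19)*4=4 best=288, l++
l=13 r=16: min(11,19)*3=33 best=288, l++
l=14 r=16: min(12,19)*2=24 best=288, l++
l=15 r=16: min(12,19)*1=12 best=288, l++

max area = 288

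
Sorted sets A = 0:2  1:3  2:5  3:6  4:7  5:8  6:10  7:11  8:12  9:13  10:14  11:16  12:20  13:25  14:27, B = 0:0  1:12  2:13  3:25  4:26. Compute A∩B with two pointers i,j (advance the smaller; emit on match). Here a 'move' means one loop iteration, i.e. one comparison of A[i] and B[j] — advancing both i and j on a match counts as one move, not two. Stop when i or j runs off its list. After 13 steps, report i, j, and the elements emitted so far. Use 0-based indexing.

i=12, j=3, emitted=[12, 13]

[i=0,j=0] 2>0 → j++
[i=0,j=1] 2<12 → i++
[i=1,j=1] 3<12 → i++
[i=2,j=1] 5<12 → i++
[i=3,j=1] 6<12 → i++
[i=4,j=1] 7<12 → i++
[i=5,j=1] 8<12 → i++
[i=6,j=1] 10<12 → i++
[i=7,j=1] 11<12 → i++
[i=8,j=1] 12==12 emit → i++,j++
[i=9,j=2] 13==13 emit → i++,j++
[i=10,j=3] 14<25 → i++
[i=11,j=3] 16<25 → i++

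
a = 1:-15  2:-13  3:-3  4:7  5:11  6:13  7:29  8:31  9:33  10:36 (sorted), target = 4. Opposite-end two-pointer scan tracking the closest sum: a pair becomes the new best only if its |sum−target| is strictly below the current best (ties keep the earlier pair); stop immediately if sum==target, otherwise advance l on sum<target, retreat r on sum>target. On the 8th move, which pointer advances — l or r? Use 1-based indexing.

r

[1,10] -15+36=21 d=17 * → r--
[1,9] -15+33=18 d=14 * → r--
[1,8] -15+31=16 d=12 * → r--
[1,7] -15+29=14 d=10 * → r--
[1,6] -15+13=-2 d=6 * → l++
[2,6] -13+13=0 d=4 * → l++
[3,6] -3+13=10 d=6 → r--
[3,5] -3+11=8 d=4 → r--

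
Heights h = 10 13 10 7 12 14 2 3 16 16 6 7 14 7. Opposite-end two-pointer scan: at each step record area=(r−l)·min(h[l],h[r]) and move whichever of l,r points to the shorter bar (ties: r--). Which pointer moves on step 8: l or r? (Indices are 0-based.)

r

[0,13] min(10,7)*13=91 best=91 * → r--
[0,12] min(10,14)*12=120 best=120 * → l++
[1,12] min(13,14)*11=143 best=143 * → l++
[2,12] min(10,14)*10=100 best=143 → l++
[3,12] min(7,14)*9=63 best=143 → l++
[4,12] min(12,14)*8=96 best=143 → l++
[5,12] min(14,14)*7=98 best=143 → r--
[5,11] min(14,7)*6=42 best=143 → r--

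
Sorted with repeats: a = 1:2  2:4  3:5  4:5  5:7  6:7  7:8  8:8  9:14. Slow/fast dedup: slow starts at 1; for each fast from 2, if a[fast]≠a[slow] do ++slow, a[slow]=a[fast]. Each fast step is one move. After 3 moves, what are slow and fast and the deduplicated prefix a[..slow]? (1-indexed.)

(s=1,f=2) a[fast]=4≠a[slow]=2 write a[2]=4 → slow++,fast++
(s=2,f=3) a[fast]=5≠a[slow]=4 write a[3]=5 → slow++,fast++
(s=3,f=4) a[fast]=5=a[slow] dup → fast++

slow=3, fast=5, prefix=[2, 4, 5]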